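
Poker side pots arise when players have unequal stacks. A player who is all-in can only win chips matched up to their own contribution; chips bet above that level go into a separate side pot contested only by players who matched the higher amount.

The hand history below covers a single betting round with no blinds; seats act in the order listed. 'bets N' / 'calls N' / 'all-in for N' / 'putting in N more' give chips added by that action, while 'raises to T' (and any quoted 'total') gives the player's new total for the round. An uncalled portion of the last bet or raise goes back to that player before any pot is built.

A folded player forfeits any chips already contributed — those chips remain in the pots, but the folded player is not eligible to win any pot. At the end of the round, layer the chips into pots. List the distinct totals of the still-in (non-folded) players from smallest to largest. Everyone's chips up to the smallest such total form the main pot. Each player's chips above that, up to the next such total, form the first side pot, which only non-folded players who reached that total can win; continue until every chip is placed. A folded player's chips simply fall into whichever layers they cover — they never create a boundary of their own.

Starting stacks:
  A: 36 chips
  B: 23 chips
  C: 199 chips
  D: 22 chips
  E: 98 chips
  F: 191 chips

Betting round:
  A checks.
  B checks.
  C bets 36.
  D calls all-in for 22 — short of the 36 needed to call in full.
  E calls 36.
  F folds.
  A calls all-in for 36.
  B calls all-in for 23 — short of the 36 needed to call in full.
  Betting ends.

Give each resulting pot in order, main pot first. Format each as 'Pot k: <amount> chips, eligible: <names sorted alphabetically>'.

Pot 1: 110 chips, eligible: A, B, C, D, E
Pot 2: 4 chips, eligible: A, B, C, E
Pot 3: 39 chips, eligible: A, C, E

Derivation:
Contributions: A=36, B=23, C=36, D=22, E=36
Folded: F
Pot levels (distinct totals of non-folded players): 22, 23, 36
Layer 1-22: 22 each from A, B, C, D, E = 22*5 = 110 chips; eligible A, B, C, D, E
Layer 23-23: 1 each from A, B, C, E = 1*4 = 4 chips; eligible A, B, C, E
Layer 24-36: 13 each from A, C, E = 13*3 = 39 chips; eligible A, C, E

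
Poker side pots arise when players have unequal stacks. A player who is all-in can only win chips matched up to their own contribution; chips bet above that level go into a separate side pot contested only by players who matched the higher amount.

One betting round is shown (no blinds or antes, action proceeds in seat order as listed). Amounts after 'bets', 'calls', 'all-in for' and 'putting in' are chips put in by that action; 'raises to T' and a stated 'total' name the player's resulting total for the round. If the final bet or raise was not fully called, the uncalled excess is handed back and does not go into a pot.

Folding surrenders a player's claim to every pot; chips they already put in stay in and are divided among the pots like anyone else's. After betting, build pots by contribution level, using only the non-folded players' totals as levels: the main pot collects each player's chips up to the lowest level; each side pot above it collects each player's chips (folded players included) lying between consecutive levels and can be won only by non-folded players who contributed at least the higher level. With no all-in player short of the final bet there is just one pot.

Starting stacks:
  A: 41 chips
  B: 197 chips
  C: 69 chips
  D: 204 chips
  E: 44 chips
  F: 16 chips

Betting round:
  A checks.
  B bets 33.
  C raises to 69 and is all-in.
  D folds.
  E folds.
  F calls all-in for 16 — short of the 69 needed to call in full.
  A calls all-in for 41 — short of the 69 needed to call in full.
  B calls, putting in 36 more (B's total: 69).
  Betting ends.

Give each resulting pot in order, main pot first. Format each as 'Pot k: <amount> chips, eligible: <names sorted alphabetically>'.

Pot 1: 64 chips, eligible: A, B, C, F
Pot 2: 75 chips, eligible: A, B, C
Pot 3: 56 chips, eligible: B, C

Derivation:
Contributions: A=41, B=69, C=69, F=16
Folded: D, E
Pot levels (distinct totals of non-folded players): 16, 41, 69
Layer 1-16: 16 each from A, B, C, F = 16*4 = 64 chips; eligible A, B, C, F
Layer 17-41: 25 each from A, B, C = 25*3 = 75 chips; eligible A, B, C
Layer 42-69: 28 each from B, C = 28*2 = 56 chips; eligible B, C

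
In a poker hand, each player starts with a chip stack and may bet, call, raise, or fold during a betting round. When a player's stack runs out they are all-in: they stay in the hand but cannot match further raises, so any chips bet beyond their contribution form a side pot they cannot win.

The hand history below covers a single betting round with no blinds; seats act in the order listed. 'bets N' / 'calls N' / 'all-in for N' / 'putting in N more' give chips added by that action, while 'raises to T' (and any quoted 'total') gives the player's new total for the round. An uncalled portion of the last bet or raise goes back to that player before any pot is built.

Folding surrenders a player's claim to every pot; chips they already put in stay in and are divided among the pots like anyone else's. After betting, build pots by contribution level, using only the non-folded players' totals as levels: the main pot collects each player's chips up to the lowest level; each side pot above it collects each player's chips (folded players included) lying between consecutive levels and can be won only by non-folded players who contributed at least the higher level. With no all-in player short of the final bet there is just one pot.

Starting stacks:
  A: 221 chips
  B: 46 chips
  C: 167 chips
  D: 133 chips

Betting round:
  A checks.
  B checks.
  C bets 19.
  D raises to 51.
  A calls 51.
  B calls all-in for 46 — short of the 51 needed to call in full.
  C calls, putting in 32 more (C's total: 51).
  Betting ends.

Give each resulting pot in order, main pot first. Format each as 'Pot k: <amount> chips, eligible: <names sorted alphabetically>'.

Contributions: A=51, B=46, C=51, D=51
Pot levels (distinct totals of non-folded players): 46, 51
Layer 1-46: 46 each from A, B, C, D = 46*4 = 184 chips; eligible A, B, C, D
Layer 47-51: 5 each from A, C, D = 5*3 = 15 chips; eligible A, C, D

Pot 1: 184 chips, eligible: A, B, C, D
Pot 2: 15 chips, eligible: A, C, D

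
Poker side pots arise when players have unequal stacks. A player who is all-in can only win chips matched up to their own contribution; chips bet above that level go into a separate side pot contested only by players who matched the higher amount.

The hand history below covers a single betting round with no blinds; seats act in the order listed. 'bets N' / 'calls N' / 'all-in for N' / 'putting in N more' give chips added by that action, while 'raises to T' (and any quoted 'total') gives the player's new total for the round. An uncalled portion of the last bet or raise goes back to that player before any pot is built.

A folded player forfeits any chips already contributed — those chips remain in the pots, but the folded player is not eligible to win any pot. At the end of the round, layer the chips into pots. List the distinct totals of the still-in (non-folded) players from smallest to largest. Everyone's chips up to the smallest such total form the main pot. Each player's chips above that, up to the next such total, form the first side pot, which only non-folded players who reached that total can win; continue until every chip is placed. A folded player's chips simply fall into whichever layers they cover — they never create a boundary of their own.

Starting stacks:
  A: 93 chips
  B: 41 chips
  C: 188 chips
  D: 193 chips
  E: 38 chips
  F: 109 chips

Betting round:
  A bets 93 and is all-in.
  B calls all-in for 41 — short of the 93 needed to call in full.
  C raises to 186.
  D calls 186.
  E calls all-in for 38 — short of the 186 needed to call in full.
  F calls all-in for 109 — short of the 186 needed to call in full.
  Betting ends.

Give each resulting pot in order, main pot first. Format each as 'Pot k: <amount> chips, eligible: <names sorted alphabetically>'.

Contributions: A=93, B=41, C=186, D=186, E=38, F=109
Pot levels (distinct totals of non-folded players): 38, 41, 93, 109, 186
Layer 1-38: 38 each from A, B, C, D, E, F = 38*6 = 228 chips; eligible A, B, C, D, E, F
Layer 39-41: 3 each from A, B, C, D, F = 3*5 = 15 chips; eligible A, B, C, D, F
Layer 42-93: 52 each from A, C, D, F = 52*4 = 208 chips; eligible A, C, D, F
Layer 94-109: 16 each from C, D, F = 16*3 = 48 chips; eligible C, D, F
Layer 110-186: 77 each from C, D = 77*2 = 154 chips; eligible C, D

Pot 1: 228 chips, eligible: A, B, C, D, E, F
Pot 2: 15 chips, eligible: A, B, C, D, F
Pot 3: 208 chips, eligible: A, C, D, F
Pot 4: 48 chips, eligible: C, D, F
Pot 5: 154 chips, eligible: C, D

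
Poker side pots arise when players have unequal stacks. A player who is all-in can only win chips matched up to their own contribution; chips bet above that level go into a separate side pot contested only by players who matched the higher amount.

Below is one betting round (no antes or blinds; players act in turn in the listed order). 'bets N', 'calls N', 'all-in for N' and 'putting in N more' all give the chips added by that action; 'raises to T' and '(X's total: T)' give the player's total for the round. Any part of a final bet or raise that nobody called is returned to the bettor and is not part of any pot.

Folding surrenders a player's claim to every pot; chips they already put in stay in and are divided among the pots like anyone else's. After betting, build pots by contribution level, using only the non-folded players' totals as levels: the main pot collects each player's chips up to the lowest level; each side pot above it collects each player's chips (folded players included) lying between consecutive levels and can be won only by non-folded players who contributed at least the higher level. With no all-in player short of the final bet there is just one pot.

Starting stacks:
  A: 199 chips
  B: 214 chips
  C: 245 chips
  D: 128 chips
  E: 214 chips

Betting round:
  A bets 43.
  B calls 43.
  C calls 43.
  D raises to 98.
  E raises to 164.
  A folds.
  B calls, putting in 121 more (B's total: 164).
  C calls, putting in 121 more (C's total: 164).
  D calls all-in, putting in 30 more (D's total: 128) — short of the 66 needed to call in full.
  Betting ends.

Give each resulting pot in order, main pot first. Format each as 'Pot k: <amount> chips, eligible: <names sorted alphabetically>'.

Pot 1: 555 chips, eligible: B, C, D, E
Pot 2: 108 chips, eligible: B, C, E

Derivation:
Contributions: A=43, B=164, C=164, D=128, E=164
Folded: A
Pot levels (distinct totals of non-folded players): 128, 164
Layer 1-128: A 43 + B 128 + C 128 + D 128 + E 128 = 555 chips; eligible B, C, D, E
Layer 129-164: 36 each from B, C, E = 36*3 = 108 chips; eligible B, C, E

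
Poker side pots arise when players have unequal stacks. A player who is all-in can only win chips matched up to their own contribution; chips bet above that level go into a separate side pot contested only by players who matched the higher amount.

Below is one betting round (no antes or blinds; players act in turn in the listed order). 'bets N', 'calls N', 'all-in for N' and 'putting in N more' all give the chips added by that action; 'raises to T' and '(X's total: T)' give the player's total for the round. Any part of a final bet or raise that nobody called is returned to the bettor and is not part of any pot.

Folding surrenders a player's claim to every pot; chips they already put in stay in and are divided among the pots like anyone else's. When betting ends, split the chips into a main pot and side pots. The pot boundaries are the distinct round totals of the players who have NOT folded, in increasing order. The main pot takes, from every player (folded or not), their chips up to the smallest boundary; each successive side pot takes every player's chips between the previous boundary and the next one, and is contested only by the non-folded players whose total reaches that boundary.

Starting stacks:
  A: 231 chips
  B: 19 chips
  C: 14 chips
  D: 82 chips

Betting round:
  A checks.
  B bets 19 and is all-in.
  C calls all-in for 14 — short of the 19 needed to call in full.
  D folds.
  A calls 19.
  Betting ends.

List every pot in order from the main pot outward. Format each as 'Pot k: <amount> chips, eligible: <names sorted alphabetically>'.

Contributions: A=19, B=19, C=14
Folded: D
Pot levels (distinct totals of non-folded players): 14, 19
Layer 1-14: 14 each from A, B, C = 14*3 = 42 chips; eligible A, B, C
Layer 15-19: 5 each from A, B = 5*2 = 10 chips; eligible A, B

Pot 1: 42 chips, eligible: A, B, C
Pot 2: 10 chips, eligible: A, B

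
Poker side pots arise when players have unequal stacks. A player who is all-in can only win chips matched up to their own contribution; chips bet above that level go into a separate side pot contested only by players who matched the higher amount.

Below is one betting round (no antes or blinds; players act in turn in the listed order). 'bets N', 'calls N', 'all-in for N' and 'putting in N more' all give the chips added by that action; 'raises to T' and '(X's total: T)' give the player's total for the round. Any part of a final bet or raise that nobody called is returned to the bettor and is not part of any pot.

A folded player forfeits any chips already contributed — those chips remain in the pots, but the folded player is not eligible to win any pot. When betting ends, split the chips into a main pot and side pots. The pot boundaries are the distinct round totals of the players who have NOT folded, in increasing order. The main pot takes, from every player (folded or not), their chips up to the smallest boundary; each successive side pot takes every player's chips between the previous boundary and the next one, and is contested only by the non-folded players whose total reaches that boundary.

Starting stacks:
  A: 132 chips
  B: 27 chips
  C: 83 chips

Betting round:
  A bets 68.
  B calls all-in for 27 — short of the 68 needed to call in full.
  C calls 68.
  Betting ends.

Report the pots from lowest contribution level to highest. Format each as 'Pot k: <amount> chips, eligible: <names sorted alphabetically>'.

Contributions: A=68, B=27, C=68
Pot levels (distinct totals of non-folded players): 27, 68
Layer 1-27: 27 each from A, B, C = 27*3 = 81 chips; eligible A, B, C
Layer 28-68: 41 each from A, C = 41*2 = 82 chips; eligible A, C

Pot 1: 81 chips, eligible: A, B, C
Pot 2: 82 chips, eligible: A, C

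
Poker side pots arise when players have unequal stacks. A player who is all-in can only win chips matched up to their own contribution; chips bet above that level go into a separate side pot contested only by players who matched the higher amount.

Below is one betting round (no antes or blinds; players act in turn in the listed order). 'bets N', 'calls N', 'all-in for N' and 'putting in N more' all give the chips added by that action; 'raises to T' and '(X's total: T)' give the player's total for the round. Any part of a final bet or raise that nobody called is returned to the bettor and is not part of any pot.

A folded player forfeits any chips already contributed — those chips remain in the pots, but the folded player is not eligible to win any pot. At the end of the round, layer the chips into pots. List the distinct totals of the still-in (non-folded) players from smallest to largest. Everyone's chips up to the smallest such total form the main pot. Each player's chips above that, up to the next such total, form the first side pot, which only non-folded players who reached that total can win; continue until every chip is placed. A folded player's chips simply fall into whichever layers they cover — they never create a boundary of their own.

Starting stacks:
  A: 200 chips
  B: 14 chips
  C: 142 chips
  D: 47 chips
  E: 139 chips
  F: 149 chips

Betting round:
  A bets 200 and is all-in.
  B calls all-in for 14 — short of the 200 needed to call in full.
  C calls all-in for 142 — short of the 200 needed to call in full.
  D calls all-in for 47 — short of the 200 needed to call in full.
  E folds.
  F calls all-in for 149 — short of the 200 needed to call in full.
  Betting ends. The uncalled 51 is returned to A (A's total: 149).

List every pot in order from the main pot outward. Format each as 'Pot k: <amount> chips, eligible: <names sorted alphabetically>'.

Contributions (after 51 returned to A): A=149, B=14, C=142, D=47, F=149
Folded: E
Pot levels (distinct totals of non-folded players): 14, 47, 142, 149
Layer 1-14: 14 each from A, B, C, D, F = 14*5 = 70 chips; eligible A, B, C, D, F
Layer 15-47: 33 each from A, C, D, F = 33*4 = 132 chips; eligible A, C, D, F
Layer 48-142: 95 each from A, C, F = 95*3 = 285 chips; eligible A, C, F
Layer 143-149: 7 each from A, F = 7*2 = 14 chips; eligible A, F

Pot 1: 70 chips, eligible: A, B, C, D, F
Pot 2: 132 chips, eligible: A, C, D, F
Pot 3: 285 chips, eligible: A, C, F
Pot 4: 14 chips, eligible: A, F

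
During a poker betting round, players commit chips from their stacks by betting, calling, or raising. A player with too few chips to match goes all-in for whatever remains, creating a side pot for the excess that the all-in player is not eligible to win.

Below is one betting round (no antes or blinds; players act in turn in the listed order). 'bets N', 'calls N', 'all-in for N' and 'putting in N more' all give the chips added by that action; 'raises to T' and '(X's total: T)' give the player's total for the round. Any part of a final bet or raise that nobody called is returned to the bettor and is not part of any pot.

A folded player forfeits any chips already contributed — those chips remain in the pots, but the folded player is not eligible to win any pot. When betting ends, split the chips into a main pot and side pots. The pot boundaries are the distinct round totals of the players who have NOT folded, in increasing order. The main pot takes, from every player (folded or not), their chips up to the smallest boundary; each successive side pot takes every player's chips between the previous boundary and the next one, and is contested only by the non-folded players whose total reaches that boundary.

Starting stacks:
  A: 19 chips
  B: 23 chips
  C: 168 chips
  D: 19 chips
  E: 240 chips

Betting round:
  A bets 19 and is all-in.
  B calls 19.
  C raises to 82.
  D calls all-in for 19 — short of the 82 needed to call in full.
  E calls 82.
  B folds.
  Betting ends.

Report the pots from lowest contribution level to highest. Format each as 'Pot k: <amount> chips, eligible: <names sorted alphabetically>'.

Pot 1: 95 chips, eligible: A, C, D, E
Pot 2: 126 chips, eligible: C, E

Derivation:
Contributions: A=19, B=19, C=82, D=19, E=82
Folded: B
Pot levels (distinct totals of non-folded players): 19, 82
Layer 1-19: 19 each from A, B, C, D, E = 19*5 = 95 chips; eligible A, C, D, E
Layer 20-82: 63 each from C, E = 63*2 = 126 chips; eligible C, E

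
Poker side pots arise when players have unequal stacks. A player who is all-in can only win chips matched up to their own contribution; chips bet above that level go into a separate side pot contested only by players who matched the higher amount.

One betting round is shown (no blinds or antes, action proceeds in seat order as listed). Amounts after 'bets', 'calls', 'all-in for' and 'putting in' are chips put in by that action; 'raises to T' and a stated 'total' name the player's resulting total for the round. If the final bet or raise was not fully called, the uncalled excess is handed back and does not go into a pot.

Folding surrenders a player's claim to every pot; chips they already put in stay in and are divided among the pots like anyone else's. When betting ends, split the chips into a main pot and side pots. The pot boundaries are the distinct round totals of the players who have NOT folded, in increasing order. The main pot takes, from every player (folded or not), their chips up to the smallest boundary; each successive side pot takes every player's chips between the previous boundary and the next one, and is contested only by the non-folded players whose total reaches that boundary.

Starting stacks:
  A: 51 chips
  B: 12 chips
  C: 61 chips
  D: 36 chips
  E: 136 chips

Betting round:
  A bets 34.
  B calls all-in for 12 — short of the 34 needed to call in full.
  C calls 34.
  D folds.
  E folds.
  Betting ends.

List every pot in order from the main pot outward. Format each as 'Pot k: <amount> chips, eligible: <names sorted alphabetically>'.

Pot 1: 36 chips, eligible: A, B, C
Pot 2: 44 chips, eligible: A, C

Derivation:
Contributions: A=34, B=12, C=34
Folded: D, E
Pot levels (distinct totals of non-folded players): 12, 34
Layer 1-12: 12 each from A, B, C = 12*3 = 36 chips; eligible A, B, C
Layer 13-34: 22 each from A, C = 22*2 = 44 chips; eligible A, C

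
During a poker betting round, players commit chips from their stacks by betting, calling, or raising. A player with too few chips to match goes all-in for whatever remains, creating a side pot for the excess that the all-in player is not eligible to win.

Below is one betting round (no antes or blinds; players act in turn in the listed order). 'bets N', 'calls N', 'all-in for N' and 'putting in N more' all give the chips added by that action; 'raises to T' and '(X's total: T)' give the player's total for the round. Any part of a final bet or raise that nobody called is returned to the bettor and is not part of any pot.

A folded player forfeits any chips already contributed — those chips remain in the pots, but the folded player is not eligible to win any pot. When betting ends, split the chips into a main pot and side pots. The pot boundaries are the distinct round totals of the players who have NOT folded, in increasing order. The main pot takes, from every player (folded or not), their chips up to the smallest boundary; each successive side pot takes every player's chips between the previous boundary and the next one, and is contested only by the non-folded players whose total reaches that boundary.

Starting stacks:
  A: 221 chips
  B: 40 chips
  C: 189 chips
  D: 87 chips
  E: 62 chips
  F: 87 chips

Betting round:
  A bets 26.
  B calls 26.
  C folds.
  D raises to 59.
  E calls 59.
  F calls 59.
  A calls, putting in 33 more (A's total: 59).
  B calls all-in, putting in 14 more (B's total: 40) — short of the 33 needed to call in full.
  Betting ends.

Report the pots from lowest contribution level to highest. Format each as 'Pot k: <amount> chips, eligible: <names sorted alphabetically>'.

Contributions: A=59, B=40, D=59, E=59, F=59
Folded: C
Pot levels (distinct totals of non-folded players): 40, 59
Layer 1-40: 40 each from A, B, D, E, F = 40*5 = 200 chips; eligible A, B, D, E, F
Layer 41-59: 19 each from A, D, E, F = 19*4 = 76 chips; eligible A, D, E, F

Pot 1: 200 chips, eligible: A, B, D, E, F
Pot 2: 76 chips, eligible: A, D, E, F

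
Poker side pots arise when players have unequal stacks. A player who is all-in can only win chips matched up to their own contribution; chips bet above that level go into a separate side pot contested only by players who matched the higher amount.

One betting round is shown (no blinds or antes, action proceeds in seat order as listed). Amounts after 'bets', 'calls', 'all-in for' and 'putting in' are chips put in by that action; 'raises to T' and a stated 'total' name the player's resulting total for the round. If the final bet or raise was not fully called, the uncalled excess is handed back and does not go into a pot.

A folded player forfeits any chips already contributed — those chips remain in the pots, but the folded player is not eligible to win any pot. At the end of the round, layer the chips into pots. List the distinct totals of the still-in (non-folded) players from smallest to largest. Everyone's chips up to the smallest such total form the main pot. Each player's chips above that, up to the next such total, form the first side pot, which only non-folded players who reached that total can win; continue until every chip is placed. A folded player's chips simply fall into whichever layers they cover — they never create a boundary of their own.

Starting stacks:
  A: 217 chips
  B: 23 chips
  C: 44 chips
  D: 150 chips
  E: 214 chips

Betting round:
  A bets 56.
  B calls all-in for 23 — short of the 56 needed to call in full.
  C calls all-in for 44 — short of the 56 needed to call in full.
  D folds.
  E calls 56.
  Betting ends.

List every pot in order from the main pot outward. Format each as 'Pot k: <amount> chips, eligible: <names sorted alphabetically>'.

Contributions: A=56, B=23, C=44, E=56
Folded: D
Pot levels (distinct totals of non-folded players): 23, 44, 56
Layer 1-23: 23 each from A, B, C, E = 23*4 = 92 chips; eligible A, B, C, E
Layer 24-44: 21 each from A, C, E = 21*3 = 63 chips; eligible A, C, E
Layer 45-56: 12 each from A, E = 12*2 = 24 chips; eligible A, E

Pot 1: 92 chips, eligible: A, B, C, E
Pot 2: 63 chips, eligible: A, C, E
Pot 3: 24 chips, eligible: A, E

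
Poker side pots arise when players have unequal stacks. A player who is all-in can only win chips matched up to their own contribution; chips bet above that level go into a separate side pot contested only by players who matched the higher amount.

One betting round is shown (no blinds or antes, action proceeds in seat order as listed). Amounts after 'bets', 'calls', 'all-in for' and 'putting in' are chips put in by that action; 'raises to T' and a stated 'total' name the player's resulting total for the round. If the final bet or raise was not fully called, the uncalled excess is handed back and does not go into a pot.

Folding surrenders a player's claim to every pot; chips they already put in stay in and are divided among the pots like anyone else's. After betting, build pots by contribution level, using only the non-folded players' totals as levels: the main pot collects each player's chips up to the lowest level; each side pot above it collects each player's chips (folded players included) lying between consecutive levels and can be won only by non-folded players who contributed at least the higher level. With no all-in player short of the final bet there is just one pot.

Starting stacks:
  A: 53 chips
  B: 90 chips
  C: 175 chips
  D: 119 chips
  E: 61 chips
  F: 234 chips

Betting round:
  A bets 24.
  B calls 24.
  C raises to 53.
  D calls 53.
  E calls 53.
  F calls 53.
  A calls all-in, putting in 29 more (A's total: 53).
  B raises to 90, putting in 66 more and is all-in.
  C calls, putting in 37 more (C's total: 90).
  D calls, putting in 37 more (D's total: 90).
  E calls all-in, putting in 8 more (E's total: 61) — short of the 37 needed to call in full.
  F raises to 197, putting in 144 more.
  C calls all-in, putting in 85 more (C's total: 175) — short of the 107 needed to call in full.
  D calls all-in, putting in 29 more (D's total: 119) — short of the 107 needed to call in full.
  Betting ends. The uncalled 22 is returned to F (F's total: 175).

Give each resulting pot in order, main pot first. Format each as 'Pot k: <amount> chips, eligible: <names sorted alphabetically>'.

Contributions (after 22 returned to F): A=53, B=90, C=175, D=119, E=61, F=175
Pot levels (distinct totals of non-folded players): 53, 61, 90, 119, 175
Layer 1-53: 53 each from A, B, C, D, E, F = 53*6 = 318 chips; eligible A, B, C, D, E, F
Layer 54-61: 8 each from B, C, D, E, F = 8*5 = 40 chips; eligible B, C, D, E, F
Layer 62-90: 29 each from B, C, D, F = 29*4 = 116 chips; eligible B, C, D, F
Layer 91-119: 29 each from C, D, F = 29*3 = 87 chips; eligible C, D, F
Layer 120-175: 56 each from C, F = 56*2 = 112 chips; eligible C, F

Pot 1: 318 chips, eligible: A, B, C, D, E, F
Pot 2: 40 chips, eligible: B, C, D, E, F
Pot 3: 116 chips, eligible: B, C, D, F
Pot 4: 87 chips, eligible: C, D, F
Pot 5: 112 chips, eligible: C, F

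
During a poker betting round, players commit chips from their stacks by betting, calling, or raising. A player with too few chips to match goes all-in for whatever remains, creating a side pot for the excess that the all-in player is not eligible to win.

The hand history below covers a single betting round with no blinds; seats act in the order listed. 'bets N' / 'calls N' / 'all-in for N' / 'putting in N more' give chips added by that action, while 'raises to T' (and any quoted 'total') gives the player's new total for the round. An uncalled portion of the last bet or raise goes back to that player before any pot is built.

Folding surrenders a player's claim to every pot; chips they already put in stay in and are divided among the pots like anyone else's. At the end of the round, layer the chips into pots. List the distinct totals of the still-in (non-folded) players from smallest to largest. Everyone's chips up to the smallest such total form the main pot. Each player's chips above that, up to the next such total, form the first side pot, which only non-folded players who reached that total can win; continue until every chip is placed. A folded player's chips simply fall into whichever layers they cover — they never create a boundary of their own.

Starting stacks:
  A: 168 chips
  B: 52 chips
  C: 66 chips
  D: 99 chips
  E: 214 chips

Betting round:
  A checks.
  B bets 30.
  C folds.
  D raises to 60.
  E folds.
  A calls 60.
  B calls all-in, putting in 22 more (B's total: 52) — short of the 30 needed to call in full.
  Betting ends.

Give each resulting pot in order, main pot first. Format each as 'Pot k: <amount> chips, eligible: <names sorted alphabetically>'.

Pot 1: 156 chips, eligible: A, B, D
Pot 2: 16 chips, eligible: A, D

Derivation:
Contributions: A=60, B=52, D=60
Folded: C, E
Pot levels (distinct totals of non-folded players): 52, 60
Layer 1-52: 52 each from A, B, D = 52*3 = 156 chips; eligible A, B, D
Layer 53-60: 8 each from A, D = 8*2 = 16 chips; eligible A, D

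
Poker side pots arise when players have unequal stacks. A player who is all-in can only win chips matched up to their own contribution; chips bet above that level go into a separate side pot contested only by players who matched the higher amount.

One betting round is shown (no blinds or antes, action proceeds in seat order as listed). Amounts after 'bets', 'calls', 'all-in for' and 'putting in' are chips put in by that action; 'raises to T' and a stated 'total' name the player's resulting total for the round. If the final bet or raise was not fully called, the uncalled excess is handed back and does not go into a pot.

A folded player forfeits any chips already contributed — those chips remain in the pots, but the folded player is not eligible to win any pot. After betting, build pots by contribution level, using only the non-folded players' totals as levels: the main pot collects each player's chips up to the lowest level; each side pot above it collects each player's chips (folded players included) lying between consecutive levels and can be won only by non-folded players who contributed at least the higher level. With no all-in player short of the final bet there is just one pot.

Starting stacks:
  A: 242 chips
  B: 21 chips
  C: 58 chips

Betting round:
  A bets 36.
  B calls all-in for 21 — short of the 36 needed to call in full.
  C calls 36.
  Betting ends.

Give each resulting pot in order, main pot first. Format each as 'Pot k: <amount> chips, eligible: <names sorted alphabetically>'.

Pot 1: 63 chips, eligible: A, B, C
Pot 2: 30 chips, eligible: A, C

Derivation:
Contributions: A=36, B=21, C=36
Pot levels (distinct totals of non-folded players): 21, 36
Layer 1-21: 21 each from A, B, C = 21*3 = 63 chips; eligible A, B, C
Layer 22-36: 15 each from A, C = 15*2 = 30 chips; eligible A, C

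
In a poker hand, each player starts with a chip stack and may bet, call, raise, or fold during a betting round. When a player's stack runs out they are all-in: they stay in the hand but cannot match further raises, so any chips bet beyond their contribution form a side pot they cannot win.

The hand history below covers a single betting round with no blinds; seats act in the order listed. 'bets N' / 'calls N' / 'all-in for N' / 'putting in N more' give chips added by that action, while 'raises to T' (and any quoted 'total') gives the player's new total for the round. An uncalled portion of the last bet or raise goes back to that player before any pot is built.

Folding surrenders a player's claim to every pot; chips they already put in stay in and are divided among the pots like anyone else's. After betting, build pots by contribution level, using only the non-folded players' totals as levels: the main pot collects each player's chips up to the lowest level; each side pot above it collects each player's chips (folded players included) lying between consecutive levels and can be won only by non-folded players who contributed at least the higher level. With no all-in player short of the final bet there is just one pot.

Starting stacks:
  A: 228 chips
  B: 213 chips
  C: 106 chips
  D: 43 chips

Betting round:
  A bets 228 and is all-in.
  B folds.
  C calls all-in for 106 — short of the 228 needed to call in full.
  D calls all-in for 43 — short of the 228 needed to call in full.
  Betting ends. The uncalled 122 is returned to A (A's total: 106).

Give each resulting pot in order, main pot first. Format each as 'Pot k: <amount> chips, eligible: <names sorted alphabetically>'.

Pot 1: 129 chips, eligible: A, C, D
Pot 2: 126 chips, eligible: A, C

Derivation:
Contributions (after 122 returned to A): A=106, C=106, D=43
Folded: B
Pot levels (distinct totals of non-folded players): 43, 106
Layer 1-43: 43 each from A, C, D = 43*3 = 129 chips; eligible A, C, D
Layer 44-106: 63 each from A, C = 63*2 = 126 chips; eligible A, C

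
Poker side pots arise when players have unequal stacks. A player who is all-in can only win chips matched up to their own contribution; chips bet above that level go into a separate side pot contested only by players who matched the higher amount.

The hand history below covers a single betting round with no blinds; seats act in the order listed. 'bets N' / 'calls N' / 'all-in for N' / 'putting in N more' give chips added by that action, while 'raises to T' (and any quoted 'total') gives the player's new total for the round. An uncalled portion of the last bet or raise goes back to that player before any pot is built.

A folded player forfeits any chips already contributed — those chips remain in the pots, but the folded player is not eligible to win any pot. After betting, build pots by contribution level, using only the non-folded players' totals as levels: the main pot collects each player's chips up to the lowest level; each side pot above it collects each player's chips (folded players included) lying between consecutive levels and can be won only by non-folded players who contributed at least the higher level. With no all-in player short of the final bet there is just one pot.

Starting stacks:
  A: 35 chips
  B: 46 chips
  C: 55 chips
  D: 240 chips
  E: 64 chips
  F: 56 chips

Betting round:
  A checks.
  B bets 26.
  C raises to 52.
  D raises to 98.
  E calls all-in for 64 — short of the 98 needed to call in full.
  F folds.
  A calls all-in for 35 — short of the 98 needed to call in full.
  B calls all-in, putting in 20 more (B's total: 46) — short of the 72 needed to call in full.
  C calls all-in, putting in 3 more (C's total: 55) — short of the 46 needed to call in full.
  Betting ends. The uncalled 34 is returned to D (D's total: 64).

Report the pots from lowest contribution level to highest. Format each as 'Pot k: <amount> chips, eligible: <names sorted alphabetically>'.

Contributions (after 34 returned to D): A=35, B=46, C=55, D=64, E=64
Folded: F
Pot levels (distinct totals of non-folded players): 35, 46, 55, 64
Layer 1-35: 35 each from A, B, C, D, E = 35*5 = 175 chips; eligible A, B, C, D, E
Layer 36-46: 11 each from B, C, D, E = 11*4 = 44 chips; eligible B, C, D, E
Layer 47-55: 9 each from C, D, E = 9*3 = 27 chips; eligible C, D, E
Layer 56-64: 9 each from D, E = 9*2 = 18 chips; eligible D, E

Pot 1: 175 chips, eligible: A, B, C, D, E
Pot 2: 44 chips, eligible: B, C, D, E
Pot 3: 27 chips, eligible: C, D, E
Pot 4: 18 chips, eligible: D, E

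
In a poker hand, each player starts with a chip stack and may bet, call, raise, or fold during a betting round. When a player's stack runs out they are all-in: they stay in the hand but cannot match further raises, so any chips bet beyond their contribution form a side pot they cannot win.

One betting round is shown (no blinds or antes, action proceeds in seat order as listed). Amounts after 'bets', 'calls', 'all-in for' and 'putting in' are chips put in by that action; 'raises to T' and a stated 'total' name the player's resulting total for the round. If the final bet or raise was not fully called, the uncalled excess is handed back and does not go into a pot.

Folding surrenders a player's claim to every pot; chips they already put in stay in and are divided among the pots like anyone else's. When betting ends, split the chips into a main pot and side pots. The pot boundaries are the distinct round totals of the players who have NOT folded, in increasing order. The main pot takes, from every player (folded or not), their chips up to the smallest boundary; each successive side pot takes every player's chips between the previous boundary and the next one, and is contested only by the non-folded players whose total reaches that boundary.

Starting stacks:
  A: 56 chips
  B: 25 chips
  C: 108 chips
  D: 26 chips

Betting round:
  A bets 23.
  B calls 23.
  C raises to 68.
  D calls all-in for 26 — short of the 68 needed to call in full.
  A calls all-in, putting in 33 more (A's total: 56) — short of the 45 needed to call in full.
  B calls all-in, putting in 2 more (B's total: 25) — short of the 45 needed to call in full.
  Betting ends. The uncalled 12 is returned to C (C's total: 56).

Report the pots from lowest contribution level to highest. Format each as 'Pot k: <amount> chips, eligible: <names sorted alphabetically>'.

Pot 1: 100 chips, eligible: A, B, C, D
Pot 2: 3 chips, eligible: A, C, D
Pot 3: 60 chips, eligible: A, C

Derivation:
Contributions (after 12 returned to C): A=56, B=25, C=56, D=26
Pot levels (distinct totals of non-folded players): 25, 26, 56
Layer 1-25: 25 each from A, B, C, D = 25*4 = 100 chips; eligible A, B, C, D
Layer 26-26: 1 each from A, C, D = 1*3 = 3 chips; eligible A, C, D
Layer 27-56: 30 each from A, C = 30*2 = 60 chips; eligible A, C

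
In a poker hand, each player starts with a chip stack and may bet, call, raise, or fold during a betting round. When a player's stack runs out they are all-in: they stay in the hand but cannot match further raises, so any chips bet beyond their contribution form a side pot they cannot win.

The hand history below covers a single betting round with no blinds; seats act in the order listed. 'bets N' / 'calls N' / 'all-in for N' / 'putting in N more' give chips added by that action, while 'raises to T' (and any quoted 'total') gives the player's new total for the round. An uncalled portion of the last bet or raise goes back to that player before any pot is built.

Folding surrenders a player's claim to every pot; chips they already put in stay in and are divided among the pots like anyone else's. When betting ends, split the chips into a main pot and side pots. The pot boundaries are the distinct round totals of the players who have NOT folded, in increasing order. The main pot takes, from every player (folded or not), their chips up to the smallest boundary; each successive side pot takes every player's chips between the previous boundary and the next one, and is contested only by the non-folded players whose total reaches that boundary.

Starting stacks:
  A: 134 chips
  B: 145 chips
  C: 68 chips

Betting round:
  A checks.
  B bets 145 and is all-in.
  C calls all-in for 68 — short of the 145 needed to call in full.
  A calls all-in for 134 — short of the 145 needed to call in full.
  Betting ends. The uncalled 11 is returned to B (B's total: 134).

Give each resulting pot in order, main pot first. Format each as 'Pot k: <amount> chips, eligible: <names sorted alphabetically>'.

Contributions (after 11 returned to B): A=134, B=134, C=68
Pot levels (distinct totals of non-folded players): 68, 134
Layer 1-68: 68 each from A, B, C = 68*3 = 204 chips; eligible A, B, C
Layer 69-134: 66 each from A, B = 66*2 = 132 chips; eligible A, B

Pot 1: 204 chips, eligible: A, B, C
Pot 2: 132 chips, eligible: A, B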